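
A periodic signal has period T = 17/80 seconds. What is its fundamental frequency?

The fundamental frequency is the reciprocal of the period.
f = 1/T = 1/(17/80) = 80/17 Hz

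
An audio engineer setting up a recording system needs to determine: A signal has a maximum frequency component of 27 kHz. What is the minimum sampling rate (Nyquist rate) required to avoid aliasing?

By the Nyquist-Shannon sampling theorem,
the minimum sampling rate (Nyquist rate) must be at least 2 * f_max.
Nyquist rate = 2 * 27 kHz = 54 kHz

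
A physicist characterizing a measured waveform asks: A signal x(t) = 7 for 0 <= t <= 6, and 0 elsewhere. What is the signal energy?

Energy = integral of |x(t)|^2 dt over the signal duration
= 7^2 * 6 = 49 * 6 = 294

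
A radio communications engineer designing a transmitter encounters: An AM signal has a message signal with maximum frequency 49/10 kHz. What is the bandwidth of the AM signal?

In AM (double-sideband), the bandwidth is twice the message frequency.
BW = 2 * f_m = 2 * 49/10 kHz = 49/5 kHz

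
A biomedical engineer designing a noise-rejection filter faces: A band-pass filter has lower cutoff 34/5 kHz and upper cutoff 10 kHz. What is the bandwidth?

Bandwidth = f_high - f_low
= 10 kHz - 34/5 kHz = 16/5 kHz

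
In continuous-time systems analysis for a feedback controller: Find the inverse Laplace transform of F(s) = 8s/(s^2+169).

Standard pair: s/(s^2+w^2) <-> cos(wt)*u(t)
With k=8, w=13: f(t) = 8*cos(13t)*u(t)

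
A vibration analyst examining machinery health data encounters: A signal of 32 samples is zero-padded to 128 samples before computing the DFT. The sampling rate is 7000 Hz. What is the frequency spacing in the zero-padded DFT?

Original DFT: N = 32, resolution = f_s/N = 7000/32 = 875/4 Hz
Zero-padded DFT: N = 128, resolution = f_s/N = 7000/128 = 875/16 Hz
Zero-padding interpolates the spectrum (finer frequency grid)
but does NOT improve the true spectral resolution (ability to resolve close frequencies).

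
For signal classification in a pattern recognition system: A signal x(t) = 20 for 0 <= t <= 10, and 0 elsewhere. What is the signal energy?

Energy = integral of |x(t)|^2 dt over the signal duration
= 20^2 * 10 = 400 * 10 = 4000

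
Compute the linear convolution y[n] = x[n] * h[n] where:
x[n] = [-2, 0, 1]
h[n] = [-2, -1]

y[n] = sum_k x[k]*h[n-k]. Output length = len(x) + len(h) - 1 = 3 + 2 - 1 = 4.
y[0] = -2*-2 = 4
y[1] = 0*-2 + -2*-1 = 2
y[2] = 1*-2 + 0*-1 = -2
y[3] = 1*-1 = -1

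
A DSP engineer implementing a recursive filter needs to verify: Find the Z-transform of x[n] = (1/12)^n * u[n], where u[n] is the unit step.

The Z-transform of a^n * u[n] is z/(z-a) for |z| > |a|.
Here a = 1/12, so X(z) = z/(z - (1/12)) = 12z/(12z - 1)
ROC: |z| > 1/12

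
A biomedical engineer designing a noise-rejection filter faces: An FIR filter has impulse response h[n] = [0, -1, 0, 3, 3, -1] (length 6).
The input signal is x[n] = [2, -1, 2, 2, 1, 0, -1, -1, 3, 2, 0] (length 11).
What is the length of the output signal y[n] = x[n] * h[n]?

For linear convolution, the output length is:
len(y) = len(x) + len(h) - 1 = 11 + 6 - 1 = 16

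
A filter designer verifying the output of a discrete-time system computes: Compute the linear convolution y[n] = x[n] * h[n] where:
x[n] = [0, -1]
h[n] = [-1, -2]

y[n] = sum_k x[k]*h[n-k]. Output length = len(x) + len(h) - 1 = 2 + 2 - 1 = 3.
y[0] = 0*-1 = 0
y[1] = -1*-1 + 0*-2 = 1
y[2] = -1*-2 = 2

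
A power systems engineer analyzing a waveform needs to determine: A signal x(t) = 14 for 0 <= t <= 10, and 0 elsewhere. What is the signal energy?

Energy = integral of |x(t)|^2 dt over the signal duration
= 14^2 * 10 = 196 * 10 = 1960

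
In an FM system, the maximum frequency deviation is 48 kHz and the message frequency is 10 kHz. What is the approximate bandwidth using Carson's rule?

Carson's rule: BW = 2*(delta_f + f_m)
= 2*(48 + 10) kHz = 116 kHz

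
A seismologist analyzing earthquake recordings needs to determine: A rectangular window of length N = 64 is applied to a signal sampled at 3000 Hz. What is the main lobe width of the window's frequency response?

For a rectangular window of length N,
the main lobe width in frequency is 2*f_s/N.
= 2*3000/64 = 375/4 Hz
This determines the minimum frequency separation for resolving two sinusoids.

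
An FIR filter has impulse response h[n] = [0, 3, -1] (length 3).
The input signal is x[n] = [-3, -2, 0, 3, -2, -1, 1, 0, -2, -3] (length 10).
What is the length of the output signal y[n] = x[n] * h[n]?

For linear convolution, the output length is:
len(y) = len(x) + len(h) - 1 = 10 + 3 - 1 = 12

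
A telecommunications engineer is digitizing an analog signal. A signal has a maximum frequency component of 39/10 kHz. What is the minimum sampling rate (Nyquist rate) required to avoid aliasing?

By the Nyquist-Shannon sampling theorem,
the minimum sampling rate (Nyquist rate) must be at least 2 * f_max.
Nyquist rate = 2 * 39/10 kHz = 39/5 kHz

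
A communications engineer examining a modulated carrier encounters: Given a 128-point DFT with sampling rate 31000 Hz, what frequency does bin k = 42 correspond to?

The frequency of DFT bin k is: f_k = k * f_s / N
f_42 = 42 * 31000 / 128 = 81375/8 Hz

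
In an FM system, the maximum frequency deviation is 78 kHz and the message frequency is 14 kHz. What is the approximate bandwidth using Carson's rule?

Carson's rule: BW = 2*(delta_f + f_m)
= 2*(78 + 14) kHz = 184 kHz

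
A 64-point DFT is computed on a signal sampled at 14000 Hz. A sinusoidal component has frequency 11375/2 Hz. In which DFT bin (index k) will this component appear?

DFT frequency resolution = f_s/N = 14000/64 = 875/4 Hz
Bin index k = f_signal / resolution = 11375/2 / 875/4 = 26
The signal frequency 11375/2 Hz falls in DFT bin k = 26.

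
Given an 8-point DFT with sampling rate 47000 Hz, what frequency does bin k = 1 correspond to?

The frequency of DFT bin k is: f_k = k * f_s / N
f_1 = 1 * 47000 / 8 = 5875 Hz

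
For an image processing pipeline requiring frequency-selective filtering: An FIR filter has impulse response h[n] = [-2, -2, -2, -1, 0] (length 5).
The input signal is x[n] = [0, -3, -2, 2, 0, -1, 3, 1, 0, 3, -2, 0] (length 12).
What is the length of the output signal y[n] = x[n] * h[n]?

For linear convolution, the output length is:
len(y) = len(x) + len(h) - 1 = 12 + 5 - 1 = 16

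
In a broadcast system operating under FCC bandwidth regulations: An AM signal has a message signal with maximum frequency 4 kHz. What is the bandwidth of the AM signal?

In AM (double-sideband), the bandwidth is twice the message frequency.
BW = 2 * f_m = 2 * 4 kHz = 8 kHz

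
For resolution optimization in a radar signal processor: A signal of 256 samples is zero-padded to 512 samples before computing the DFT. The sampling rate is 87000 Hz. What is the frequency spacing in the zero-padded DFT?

Original DFT: N = 256, resolution = f_s/N = 87000/256 = 10875/32 Hz
Zero-padded DFT: N = 512, resolution = f_s/N = 87000/512 = 10875/64 Hz
Zero-padding interpolates the spectrum (finer frequency grid)
but does NOT improve the true spectral resolution (ability to resolve close frequencies).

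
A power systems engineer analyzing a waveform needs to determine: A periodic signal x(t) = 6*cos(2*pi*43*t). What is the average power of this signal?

Average power of A*cos(wt) is A^2/2.
P = 6^2 / 2 = 36/2 = 18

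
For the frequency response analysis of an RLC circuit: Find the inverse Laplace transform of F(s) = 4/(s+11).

Standard pair: k/(s+a) <-> k*e^(-at)*u(t)
With k=4, a=11: f(t) = 4*e^(-11t)*u(t)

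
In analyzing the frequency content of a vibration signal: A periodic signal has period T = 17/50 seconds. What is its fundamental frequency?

The fundamental frequency is the reciprocal of the period.
f = 1/T = 1/(17/50) = 50/17 Hz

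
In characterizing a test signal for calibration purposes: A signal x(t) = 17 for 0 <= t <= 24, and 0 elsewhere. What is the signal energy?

Energy = integral of |x(t)|^2 dt over the signal duration
= 17^2 * 24 = 289 * 24 = 6936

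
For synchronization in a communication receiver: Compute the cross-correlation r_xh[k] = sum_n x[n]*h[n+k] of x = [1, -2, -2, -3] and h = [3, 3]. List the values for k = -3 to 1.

Both sequences indexed from 0 and zero outside their support.
Lags with overlap: k = -3 to 1.
  r_xh[-3] = x[3]*h[0] = -9
  r_xh[-2] = x[2]*h[0] + x[3]*h[1] = -15
  r_xh[-1] = x[1]*h[0] + x[2]*h[1] = -12
  r_xh[0] = x[0]*h[0] + x[1]*h[1] = -3
  r_xh[1] = x[0]*h[1] = 3
r_xh = [-9, -15, -12, -3, 3] (for k = -3, ..., 1)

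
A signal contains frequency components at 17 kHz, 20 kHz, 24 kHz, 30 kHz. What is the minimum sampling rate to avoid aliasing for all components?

The highest frequency component is f_max = 30 kHz.
Nyquist rate = 2 * f_max = 2 * 30 kHz = 60 kHz.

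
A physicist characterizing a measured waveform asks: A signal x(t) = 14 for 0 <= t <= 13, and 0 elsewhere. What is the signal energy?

Energy = integral of |x(t)|^2 dt over the signal duration
= 14^2 * 13 = 196 * 13 = 2548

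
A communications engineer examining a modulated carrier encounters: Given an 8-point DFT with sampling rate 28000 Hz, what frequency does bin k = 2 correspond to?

The frequency of DFT bin k is: f_k = k * f_s / N
f_2 = 2 * 28000 / 8 = 7000 Hz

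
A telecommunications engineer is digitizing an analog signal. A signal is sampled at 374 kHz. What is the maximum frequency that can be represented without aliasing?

The maximum frequency that can be represented without aliasing
is the Nyquist frequency: f_max = f_s / 2 = 374 kHz / 2 = 187 kHz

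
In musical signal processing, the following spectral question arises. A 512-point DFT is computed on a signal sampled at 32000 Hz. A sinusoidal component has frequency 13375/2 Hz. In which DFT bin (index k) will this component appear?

DFT frequency resolution = f_s/N = 32000/512 = 125/2 Hz
Bin index k = f_signal / resolution = 13375/2 / 125/2 = 107
The signal frequency 13375/2 Hz falls in DFT bin k = 107.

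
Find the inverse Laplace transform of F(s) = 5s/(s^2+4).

Standard pair: s/(s^2+w^2) <-> cos(wt)*u(t)
With k=5, w=2: f(t) = 5*cos(2t)*u(t)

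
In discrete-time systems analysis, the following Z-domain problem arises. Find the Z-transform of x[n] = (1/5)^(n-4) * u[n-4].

Time-shifting property: if X(z) = Z{x[n]}, then Z{x[n-d]} = z^(-d) * X(z)
X(z) = z/(z - 1/5) for x[n] = (1/5)^n * u[n]
Z{x[n-4]} = z^(-4) * z/(z - 1/5) = z^(-3)/(z - 1/5)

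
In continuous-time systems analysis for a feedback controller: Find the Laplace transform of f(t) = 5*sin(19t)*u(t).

Standard pair: sin(wt)*u(t) <-> w/(s^2+w^2)
With w = 19: L{5*sin(19t)*u(t)} = 95/(s^2+361)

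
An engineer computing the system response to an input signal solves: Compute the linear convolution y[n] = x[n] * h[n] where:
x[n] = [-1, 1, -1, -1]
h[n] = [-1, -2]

y[n] = sum_k x[k]*h[n-k]. Output length = len(x) + len(h) - 1 = 4 + 2 - 1 = 5.
y[0] = -1*-1 = 1
y[1] = 1*-1 + -1*-2 = 1
y[2] = -1*-1 + 1*-2 = -1
y[3] = -1*-1 + -1*-2 = 3
y[4] = -1*-2 = 2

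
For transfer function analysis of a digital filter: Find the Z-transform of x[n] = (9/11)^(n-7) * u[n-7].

Time-shifting property: if X(z) = Z{x[n]}, then Z{x[n-d]} = z^(-d) * X(z)
X(z) = z/(z - 9/11) for x[n] = (9/11)^n * u[n]
Z{x[n-7]} = z^(-7) * z/(z - 9/11) = z^(-6)/(z - 9/11)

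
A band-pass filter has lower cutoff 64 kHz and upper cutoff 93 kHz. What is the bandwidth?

Bandwidth = f_high - f_low
= 93 kHz - 64 kHz = 29 kHz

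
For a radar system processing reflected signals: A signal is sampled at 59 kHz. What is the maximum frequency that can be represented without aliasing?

The maximum frequency that can be represented without aliasing
is the Nyquist frequency: f_max = f_s / 2 = 59 kHz / 2 = 59/2 kHz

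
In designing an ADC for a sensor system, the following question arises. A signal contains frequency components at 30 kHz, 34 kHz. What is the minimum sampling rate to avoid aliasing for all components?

The highest frequency component is f_max = 34 kHz.
Nyquist rate = 2 * f_max = 2 * 34 kHz = 68 kHz.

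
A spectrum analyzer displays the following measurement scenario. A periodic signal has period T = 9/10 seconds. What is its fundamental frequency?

The fundamental frequency is the reciprocal of the period.
f = 1/T = 1/(9/10) = 10/9 Hz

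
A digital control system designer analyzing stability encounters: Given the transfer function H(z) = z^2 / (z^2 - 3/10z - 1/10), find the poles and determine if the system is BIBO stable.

Poles are roots of the denominator: z^2 - 3/10z - 1/10 = 0.
Quadratic formula: z = [-(-3/10) +/- sqrt((-3/10)^2 - 4*(-1/10))] / 2
Discriminant = 9/100 + 2/5 = 49/100; sqrt = 7/10.
z = (3/10 +/- 7/10) / 2 => z = 1/2 or z = -1/5.
|p1| = 1/2, |p2| = 1/5.
For BIBO stability, all poles must lie inside the unit circle (|p| < 1).
System is STABLE since both |p| < 1.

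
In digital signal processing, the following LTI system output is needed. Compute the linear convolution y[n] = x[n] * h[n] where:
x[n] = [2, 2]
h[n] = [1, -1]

y[n] = sum_k x[k]*h[n-k]. Output length = len(x) + len(h) - 1 = 2 + 2 - 1 = 3.
y[0] = 2*1 = 2
y[1] = 2*1 + 2*-1 = 0
y[2] = 2*-1 = -2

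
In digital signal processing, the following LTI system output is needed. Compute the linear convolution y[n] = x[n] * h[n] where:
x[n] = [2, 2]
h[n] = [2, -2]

y[n] = sum_k x[k]*h[n-k]. Output length = len(x) + len(h) - 1 = 2 + 2 - 1 = 3.
y[0] = 2*2 = 4
y[1] = 2*2 + 2*-2 = 0
y[2] = 2*-2 = -4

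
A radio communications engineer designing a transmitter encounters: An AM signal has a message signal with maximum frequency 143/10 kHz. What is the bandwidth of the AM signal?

In AM (double-sideband), the bandwidth is twice the message frequency.
BW = 2 * f_m = 2 * 143/10 kHz = 143/5 kHz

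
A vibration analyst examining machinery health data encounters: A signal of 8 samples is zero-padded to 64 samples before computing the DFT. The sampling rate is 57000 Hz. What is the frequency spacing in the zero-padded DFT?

Original DFT: N = 8, resolution = f_s/N = 57000/8 = 7125 Hz
Zero-padded DFT: N = 64, resolution = f_s/N = 57000/64 = 7125/8 Hz
Zero-padding interpolates the spectrum (finer frequency grid)
but does NOT improve the true spectral resolution (ability to resolve close frequencies).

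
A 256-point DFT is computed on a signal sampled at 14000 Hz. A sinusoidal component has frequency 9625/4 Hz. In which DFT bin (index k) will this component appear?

DFT frequency resolution = f_s/N = 14000/256 = 875/16 Hz
Bin index k = f_signal / resolution = 9625/4 / 875/16 = 44
The signal frequency 9625/4 Hz falls in DFT bin k = 44.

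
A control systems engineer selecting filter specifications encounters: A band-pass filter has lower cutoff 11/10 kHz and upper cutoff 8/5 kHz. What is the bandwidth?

Bandwidth = f_high - f_low
= 8/5 kHz - 11/10 kHz = 1/2 kHz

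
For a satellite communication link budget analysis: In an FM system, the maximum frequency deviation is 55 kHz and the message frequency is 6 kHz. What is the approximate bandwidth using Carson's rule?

Carson's rule: BW = 2*(delta_f + f_m)
= 2*(55 + 6) kHz = 122 kHz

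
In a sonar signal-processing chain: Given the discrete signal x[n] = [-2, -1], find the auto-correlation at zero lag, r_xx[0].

The auto-correlation at zero lag r_xx[0] equals the signal energy.
r_xx[0] = sum of x[n]^2 = (-2)^2 + (-1)^2
= 4 + 1 = 5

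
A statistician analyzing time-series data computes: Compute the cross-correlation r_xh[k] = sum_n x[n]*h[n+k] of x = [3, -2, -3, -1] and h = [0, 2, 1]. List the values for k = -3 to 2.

Both sequences indexed from 0 and zero outside their support.
Lags with overlap: k = -3 to 2.
  r_xh[-3] = x[3]*h[0] = 0
  r_xh[-2] = x[2]*h[0] + x[3]*h[1] = -2
  r_xh[-1] = x[1]*h[0] + x[2]*h[1] + x[3]*h[2] = -7
  r_xh[0] = x[0]*h[0] + x[1]*h[1] + x[2]*h[2] = -7
  r_xh[1] = x[0]*h[1] + x[1]*h[2] = 4
  r_xh[2] = x[0]*h[2] = 3
r_xh = [0, -2, -7, -7, 4, 3] (for k = -3, ..., 2)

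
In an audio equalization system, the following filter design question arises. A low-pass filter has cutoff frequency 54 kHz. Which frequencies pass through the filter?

A low-pass filter passes all frequencies below the cutoff frequency 54 kHz and attenuates higher frequencies.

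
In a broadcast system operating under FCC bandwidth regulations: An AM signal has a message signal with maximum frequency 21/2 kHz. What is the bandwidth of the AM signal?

In AM (double-sideband), the bandwidth is twice the message frequency.
BW = 2 * f_m = 2 * 21/2 kHz = 21 kHz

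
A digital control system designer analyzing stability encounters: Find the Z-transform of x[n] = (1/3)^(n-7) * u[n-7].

Time-shifting property: if X(z) = Z{x[n]}, then Z{x[n-d]} = z^(-d) * X(z)
X(z) = z/(z - 1/3) for x[n] = (1/3)^n * u[n]
Z{x[n-7]} = z^(-7) * z/(z - 1/3) = z^(-6)/(z - 1/3)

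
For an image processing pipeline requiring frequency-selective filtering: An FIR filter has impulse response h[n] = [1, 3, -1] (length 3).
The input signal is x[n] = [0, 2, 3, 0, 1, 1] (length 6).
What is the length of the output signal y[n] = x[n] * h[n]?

For linear convolution, the output length is:
len(y) = len(x) + len(h) - 1 = 6 + 3 - 1 = 8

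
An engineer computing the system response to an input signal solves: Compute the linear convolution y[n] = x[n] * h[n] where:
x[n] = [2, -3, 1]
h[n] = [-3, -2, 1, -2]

y[n] = sum_k x[k]*h[n-k]. Output length = len(x) + len(h) - 1 = 3 + 4 - 1 = 6.
y[0] = 2*-3 = -6
y[1] = -3*-3 + 2*-2 = 5
y[2] = 1*-3 + -3*-2 + 2*1 = 5
y[3] = 1*-2 + -3*1 + 2*-2 = -9
y[4] = 1*1 + -3*-2 = 7
y[5] = 1*-2 = -2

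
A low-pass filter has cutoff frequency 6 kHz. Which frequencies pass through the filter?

A low-pass filter passes all frequencies below the cutoff frequency 6 kHz and attenuates higher frequencies.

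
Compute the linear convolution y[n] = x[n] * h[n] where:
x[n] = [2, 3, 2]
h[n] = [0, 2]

y[n] = sum_k x[k]*h[n-k]. Output length = len(x) + len(h) - 1 = 3 + 2 - 1 = 4.
y[0] = 2*0 = 0
y[1] = 3*0 + 2*2 = 4
y[2] = 2*0 + 3*2 = 6
y[3] = 2*2 = 4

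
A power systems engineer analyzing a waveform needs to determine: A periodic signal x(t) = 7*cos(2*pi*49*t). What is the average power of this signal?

Average power of A*cos(wt) is A^2/2.
P = 7^2 / 2 = 49/2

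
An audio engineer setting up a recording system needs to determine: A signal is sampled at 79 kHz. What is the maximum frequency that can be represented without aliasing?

The maximum frequency that can be represented without aliasing
is the Nyquist frequency: f_max = f_s / 2 = 79 kHz / 2 = 79/2 kHz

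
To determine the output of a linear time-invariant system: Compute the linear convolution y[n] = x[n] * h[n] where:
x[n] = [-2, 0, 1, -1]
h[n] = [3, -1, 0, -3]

y[n] = sum_k x[k]*h[n-k]. Output length = len(x) + len(h) - 1 = 4 + 4 - 1 = 7.
y[0] = -2*3 = -6
y[1] = 0*3 + -2*-1 = 2
y[2] = 1*3 + 0*-1 + -2*0 = 3
y[3] = -1*3 + 1*-1 + 0*0 + -2*-3 = 2
y[4] = -1*-1 + 1*0 + 0*-3 = 1
y[5] = -1*0 + 1*-3 = -3
y[6] = -1*-3 = 3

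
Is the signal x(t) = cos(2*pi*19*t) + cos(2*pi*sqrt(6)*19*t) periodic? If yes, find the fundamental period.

f1 = 19 Hz, f2 = 19*sqrt(6) Hz
Ratio f2/f1 = sqrt(6), which is irrational.
Since the frequency ratio is irrational, no common period exists.
The signal is not periodic.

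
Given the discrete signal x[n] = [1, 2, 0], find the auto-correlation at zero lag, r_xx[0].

The auto-correlation at zero lag r_xx[0] equals the signal energy.
r_xx[0] = sum of x[n]^2 = 1^2 + 2^2 + 0^2
= 1 + 4 + 0 = 5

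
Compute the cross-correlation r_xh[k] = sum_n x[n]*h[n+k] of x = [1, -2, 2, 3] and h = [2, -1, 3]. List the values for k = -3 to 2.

Both sequences indexed from 0 and zero outside their support.
Lags with overlap: k = -3 to 2.
  r_xh[-3] = x[3]*h[0] = 6
  r_xh[-2] = x[2]*h[0] + x[3]*h[1] = 1
  r_xh[-1] = x[1]*h[0] + x[2]*h[1] + x[3]*h[2] = 3
  r_xh[0] = x[0]*h[0] + x[1]*h[1] + x[2]*h[2] = 10
  r_xh[1] = x[0]*h[1] + x[1]*h[2] = -7
  r_xh[2] = x[0]*h[2] = 3
r_xh = [6, 1, 3, 10, -7, 3] (for k = -3, ..., 2)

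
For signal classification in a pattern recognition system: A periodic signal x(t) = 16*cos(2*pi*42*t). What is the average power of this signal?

Average power of A*cos(wt) is A^2/2.
P = 16^2 / 2 = 256/2 = 128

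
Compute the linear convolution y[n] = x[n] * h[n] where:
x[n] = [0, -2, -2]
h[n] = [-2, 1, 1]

y[n] = sum_k x[k]*h[n-k]. Output length = len(x) + len(h) - 1 = 3 + 3 - 1 = 5.
y[0] = 0*-2 = 0
y[1] = -2*-2 + 0*1 = 4
y[2] = -2*-2 + -2*1 + 0*1 = 2
y[3] = -2*1 + -2*1 = -4
y[4] = -2*1 = -2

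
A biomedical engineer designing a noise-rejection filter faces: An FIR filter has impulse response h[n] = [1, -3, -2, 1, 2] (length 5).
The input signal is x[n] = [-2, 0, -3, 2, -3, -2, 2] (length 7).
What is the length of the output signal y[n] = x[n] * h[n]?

For linear convolution, the output length is:
len(y) = len(x) + len(h) - 1 = 7 + 5 - 1 = 11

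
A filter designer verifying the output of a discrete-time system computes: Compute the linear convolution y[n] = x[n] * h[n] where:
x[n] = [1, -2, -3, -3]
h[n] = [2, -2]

y[n] = sum_k x[k]*h[n-k]. Output length = len(x) + len(h) - 1 = 4 + 2 - 1 = 5.
y[0] = 1*2 = 2
y[1] = -2*2 + 1*-2 = -6
y[2] = -3*2 + -2*-2 = -2
y[3] = -3*2 + -3*-2 = 0
y[4] = -3*-2 = 6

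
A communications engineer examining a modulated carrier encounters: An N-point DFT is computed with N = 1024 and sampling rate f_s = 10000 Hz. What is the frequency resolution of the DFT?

DFT frequency resolution = f_s / N
= 10000 / 1024 = 625/64 Hz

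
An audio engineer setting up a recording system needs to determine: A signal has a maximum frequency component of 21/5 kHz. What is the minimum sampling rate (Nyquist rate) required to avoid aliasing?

By the Nyquist-Shannon sampling theorem,
the minimum sampling rate (Nyquist rate) must be at least 2 * f_max.
Nyquist rate = 2 * 21/5 kHz = 42/5 kHz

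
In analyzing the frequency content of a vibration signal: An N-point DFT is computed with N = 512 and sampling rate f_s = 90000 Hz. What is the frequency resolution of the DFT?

DFT frequency resolution = f_s / N
= 90000 / 512 = 5625/32 Hz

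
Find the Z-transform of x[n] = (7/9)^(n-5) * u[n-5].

Time-shifting property: if X(z) = Z{x[n]}, then Z{x[n-d]} = z^(-d) * X(z)
X(z) = z/(z - 7/9) for x[n] = (7/9)^n * u[n]
Z{x[n-5]} = z^(-5) * z/(z - 7/9) = z^(-4)/(z - 7/9)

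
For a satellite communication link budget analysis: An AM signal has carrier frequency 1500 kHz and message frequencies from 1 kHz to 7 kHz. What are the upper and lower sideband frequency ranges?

Upper sideband (USB) = fc + [fm_low, fm_high] = 1500 + [1, 7] = [1501, 1507] kHz
Lower sideband (LSB) = fc - [fm_high, fm_low] = 1500 - [7, 1] = [1493, 1499] kHz
Total occupied spectrum: 1493 kHz to 1507 kHz (plus carrier at 1500 kHz)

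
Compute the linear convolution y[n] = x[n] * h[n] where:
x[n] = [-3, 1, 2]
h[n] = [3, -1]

y[n] = sum_k x[k]*h[n-k]. Output length = len(x) + len(h) - 1 = 3 + 2 - 1 = 4.
y[0] = -3*3 = -9
y[1] = 1*3 + -3*-1 = 6
y[2] = 2*3 + 1*-1 = 5
y[3] = 2*-1 = -2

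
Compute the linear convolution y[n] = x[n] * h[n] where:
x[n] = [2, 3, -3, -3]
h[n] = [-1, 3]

y[n] = sum_k x[k]*h[n-k]. Output length = len(x) + len(h) - 1 = 4 + 2 - 1 = 5.
y[0] = 2*-1 = -2
y[1] = 3*-1 + 2*3 = 3
y[2] = -3*-1 + 3*3 = 12
y[3] = -3*-1 + -3*3 = -6
y[4] = -3*3 = -9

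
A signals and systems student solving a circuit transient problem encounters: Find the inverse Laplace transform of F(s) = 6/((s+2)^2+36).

Standard pair: w/((s+a)^2+w^2) <-> e^(-at)*sin(wt)*u(t)
With a=2, w=6: f(t) = e^(-2t)*sin(6t)*u(t)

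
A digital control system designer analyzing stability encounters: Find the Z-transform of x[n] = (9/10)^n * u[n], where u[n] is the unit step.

The Z-transform of a^n * u[n] is z/(z-a) for |z| > |a|.
Here a = 9/10, so X(z) = z/(z - (9/10)) = 10z/(10z - 9)
ROC: |z| > 9/10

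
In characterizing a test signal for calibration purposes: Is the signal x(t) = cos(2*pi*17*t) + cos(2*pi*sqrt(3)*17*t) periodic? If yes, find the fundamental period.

f1 = 17 Hz, f2 = 17*sqrt(3) Hz
Ratio f2/f1 = sqrt(3), which is irrational.
Since the frequency ratio is irrational, no common period exists.
The signal is not periodic.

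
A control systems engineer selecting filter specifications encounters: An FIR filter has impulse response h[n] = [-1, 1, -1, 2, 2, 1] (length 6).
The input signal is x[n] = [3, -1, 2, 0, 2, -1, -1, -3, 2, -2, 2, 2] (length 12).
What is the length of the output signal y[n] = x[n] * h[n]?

For linear convolution, the output length is:
len(y) = len(x) + len(h) - 1 = 12 + 6 - 1 = 17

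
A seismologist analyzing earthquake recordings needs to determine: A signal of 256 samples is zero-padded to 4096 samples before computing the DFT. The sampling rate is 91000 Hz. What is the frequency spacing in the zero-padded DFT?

Original DFT: N = 256, resolution = f_s/N = 91000/256 = 11375/32 Hz
Zero-padded DFT: N = 4096, resolution = f_s/N = 91000/4096 = 11375/512 Hz
Zero-padding interpolates the spectrum (finer frequency grid)
but does NOT improve the true spectral resolution (ability to resolve close frequencies).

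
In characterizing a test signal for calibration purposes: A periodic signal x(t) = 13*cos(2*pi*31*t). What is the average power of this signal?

Average power of A*cos(wt) is A^2/2.
P = 13^2 / 2 = 169/2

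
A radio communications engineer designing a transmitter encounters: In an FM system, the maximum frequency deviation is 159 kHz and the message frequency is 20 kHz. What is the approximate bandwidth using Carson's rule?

Carson's rule: BW = 2*(delta_f + f_m)
= 2*(159 + 20) kHz = 358 kHz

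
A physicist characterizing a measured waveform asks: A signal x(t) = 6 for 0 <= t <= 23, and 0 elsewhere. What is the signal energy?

Energy = integral of |x(t)|^2 dt over the signal duration
= 6^2 * 23 = 36 * 23 = 828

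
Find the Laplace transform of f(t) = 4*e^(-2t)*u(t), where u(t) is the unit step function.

Standard Laplace transform pair:
e^(-at)*u(t) <-> 1/(s+a)
With a = 2: L{4*e^(-2t)*u(t)} = 4/(s+2), ROC: Re(s) > -2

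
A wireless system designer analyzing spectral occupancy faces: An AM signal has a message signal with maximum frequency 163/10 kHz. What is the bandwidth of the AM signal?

In AM (double-sideband), the bandwidth is twice the message frequency.
BW = 2 * f_m = 2 * 163/10 kHz = 163/5 kHz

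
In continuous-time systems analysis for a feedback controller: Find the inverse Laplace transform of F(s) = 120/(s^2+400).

Standard pair: w/(s^2+w^2) <-> sin(wt)*u(t)
Recognize w^2 = 400, so w = 20; numerator 120 = 6*20.
f(t) = 6*sin(20t)*u(t)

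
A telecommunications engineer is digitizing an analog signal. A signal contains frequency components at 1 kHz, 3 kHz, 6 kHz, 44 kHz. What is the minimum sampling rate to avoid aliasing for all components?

The highest frequency component is f_max = 44 kHz.
Nyquist rate = 2 * f_max = 2 * 44 kHz = 88 kHz.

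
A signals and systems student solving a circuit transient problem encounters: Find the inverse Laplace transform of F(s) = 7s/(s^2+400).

Standard pair: s/(s^2+w^2) <-> cos(wt)*u(t)
With k=7, w=20: f(t) = 7*cos(20t)*u(t)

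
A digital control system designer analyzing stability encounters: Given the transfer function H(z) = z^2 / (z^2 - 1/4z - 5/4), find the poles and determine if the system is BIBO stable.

Poles are roots of the denominator: z^2 - 1/4z - 5/4 = 0.
Quadratic formula: z = [-(-1/4) +/- sqrt((-1/4)^2 - 4*(-5/4))] / 2
Discriminant = 1/16 + 5 = 81/16; sqrt = 9/4.
z = (1/4 +/- 9/4) / 2 => z = 5/4 or z = -1.
|p1| = 1, |p2| = 5/4.
For BIBO stability, all poles must lie inside the unit circle (|p| < 1).
System is UNSTABLE since at least one |p| >= 1.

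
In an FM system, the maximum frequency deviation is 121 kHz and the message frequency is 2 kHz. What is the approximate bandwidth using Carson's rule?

Carson's rule: BW = 2*(delta_f + f_m)
= 2*(121 + 2) kHz = 246 kHz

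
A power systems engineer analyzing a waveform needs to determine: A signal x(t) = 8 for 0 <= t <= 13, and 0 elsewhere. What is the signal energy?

Energy = integral of |x(t)|^2 dt over the signal duration
= 8^2 * 13 = 64 * 13 = 832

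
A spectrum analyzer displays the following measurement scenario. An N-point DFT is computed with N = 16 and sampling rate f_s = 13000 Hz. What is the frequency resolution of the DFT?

DFT frequency resolution = f_s / N
= 13000 / 16 = 1625/2 Hz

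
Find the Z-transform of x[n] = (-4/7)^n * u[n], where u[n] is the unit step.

The Z-transform of a^n * u[n] is z/(z-a) for |z| > |a|.
Here a = -4/7, so X(z) = z/(z - (-4/7)) = 7z/(7z + 4)
ROC: |z| > 4/7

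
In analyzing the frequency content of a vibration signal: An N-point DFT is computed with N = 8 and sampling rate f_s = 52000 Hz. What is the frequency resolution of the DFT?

DFT frequency resolution = f_s / N
= 52000 / 8 = 6500 Hz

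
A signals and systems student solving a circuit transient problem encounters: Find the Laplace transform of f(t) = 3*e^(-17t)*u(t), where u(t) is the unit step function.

Standard Laplace transform pair:
e^(-at)*u(t) <-> 1/(s+a)
With a = 17: L{3*e^(-17t)*u(t)} = 3/(s+17), ROC: Re(s) > -17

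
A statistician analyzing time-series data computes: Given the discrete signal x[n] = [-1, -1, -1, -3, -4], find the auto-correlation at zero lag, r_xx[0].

The auto-correlation at zero lag r_xx[0] equals the signal energy.
r_xx[0] = sum of x[n]^2 = (-1)^2 + (-1)^2 + (-1)^2 + (-3)^2 + (-4)^2
= 1 + 1 + 1 + 9 + 16 = 28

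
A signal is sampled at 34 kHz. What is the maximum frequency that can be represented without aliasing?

The maximum frequency that can be represented without aliasing
is the Nyquist frequency: f_max = f_s / 2 = 34 kHz / 2 = 17 kHz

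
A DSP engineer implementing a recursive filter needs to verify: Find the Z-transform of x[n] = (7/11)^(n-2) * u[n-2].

Time-shifting property: if X(z) = Z{x[n]}, then Z{x[n-d]} = z^(-d) * X(z)
X(z) = z/(z - 7/11) for x[n] = (7/11)^n * u[n]
Z{x[n-2]} = z^(-2) * z/(z - 7/11) = z^(-1)/(z - 7/11)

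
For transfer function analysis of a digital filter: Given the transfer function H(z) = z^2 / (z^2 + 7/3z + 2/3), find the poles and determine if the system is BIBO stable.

Poles are roots of the denominator: z^2 + 7/3z + 2/3 = 0.
Quadratic formula: z = [-(7/3) +/- sqrt((7/3)^2 - 4*(2/3))] / 2
Discriminant = 49/9 - 8/3 = 25/9; sqrt = 5/3.
z = (-7/3 +/- 5/3) / 2 => z = -1/3 or z = -2.
|p1| = 2, |p2| = 1/3.
For BIBO stability, all poles must lie inside the unit circle (|p| < 1).
System is UNSTABLE since at least one |p| >= 1.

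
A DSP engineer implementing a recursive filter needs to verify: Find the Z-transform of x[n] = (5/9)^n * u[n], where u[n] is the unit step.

The Z-transform of a^n * u[n] is z/(z-a) for |z| > |a|.
Here a = 5/9, so X(z) = z/(z - (5/9)) = 9z/(9z - 5)
ROC: |z| > 5/9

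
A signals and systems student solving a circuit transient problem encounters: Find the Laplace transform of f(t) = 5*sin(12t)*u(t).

Standard pair: sin(wt)*u(t) <-> w/(s^2+w^2)
With w = 12: L{5*sin(12t)*u(t)} = 60/(s^2+144)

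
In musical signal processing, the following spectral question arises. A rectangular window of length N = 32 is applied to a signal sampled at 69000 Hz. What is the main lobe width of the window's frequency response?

For a rectangular window of length N,
the main lobe width in frequency is 2*f_s/N.
= 2*69000/32 = 8625/2 Hz
This determines the minimum frequency separation for resolving two sinusoids.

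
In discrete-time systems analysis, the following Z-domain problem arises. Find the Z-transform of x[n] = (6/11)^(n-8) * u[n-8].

Time-shifting property: if X(z) = Z{x[n]}, then Z{x[n-d]} = z^(-d) * X(z)
X(z) = z/(z - 6/11) for x[n] = (6/11)^n * u[n]
Z{x[n-8]} = z^(-8) * z/(z - 6/11) = z^(-7)/(z - 6/11)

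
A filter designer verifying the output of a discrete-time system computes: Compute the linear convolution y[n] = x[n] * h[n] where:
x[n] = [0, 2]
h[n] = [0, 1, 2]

y[n] = sum_k x[k]*h[n-k]. Output length = len(x) + len(h) - 1 = 2 + 3 - 1 = 4.
y[0] = 0*0 = 0
y[1] = 2*0 + 0*1 = 0
y[2] = 2*1 + 0*2 = 2
y[3] = 2*2 = 4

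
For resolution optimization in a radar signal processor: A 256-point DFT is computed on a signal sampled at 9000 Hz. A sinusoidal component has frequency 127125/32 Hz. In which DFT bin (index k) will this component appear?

DFT frequency resolution = f_s/N = 9000/256 = 1125/32 Hz
Bin index k = f_signal / resolution = 127125/32 / 1125/32 = 113
The signal frequency 127125/32 Hz falls in DFT bin k = 113.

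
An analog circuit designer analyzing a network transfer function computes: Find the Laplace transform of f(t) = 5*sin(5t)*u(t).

Standard pair: sin(wt)*u(t) <-> w/(s^2+w^2)
With w = 5: L{5*sin(5t)*u(t)} = 25/(s^2+25)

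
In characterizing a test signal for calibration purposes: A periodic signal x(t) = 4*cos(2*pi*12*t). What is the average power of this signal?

Average power of A*cos(wt) is A^2/2.
P = 4^2 / 2 = 16/2 = 8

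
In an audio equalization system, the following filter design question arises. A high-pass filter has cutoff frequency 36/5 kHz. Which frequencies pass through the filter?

A high-pass filter passes all frequencies above the cutoff frequency 36/5 kHz and attenuates lower frequencies.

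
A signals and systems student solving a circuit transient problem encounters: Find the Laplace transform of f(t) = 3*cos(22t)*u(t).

Standard pair: cos(wt)*u(t) <-> s/(s^2+w^2)
With w = 22: L{3*cos(22t)*u(t)} = 3s/(s^2+484)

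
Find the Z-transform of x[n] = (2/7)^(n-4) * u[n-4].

Time-shifting property: if X(z) = Z{x[n]}, then Z{x[n-d]} = z^(-d) * X(z)
X(z) = z/(z - 2/7) for x[n] = (2/7)^n * u[n]
Z{x[n-4]} = z^(-4) * z/(z - 2/7) = z^(-3)/(z - 2/7)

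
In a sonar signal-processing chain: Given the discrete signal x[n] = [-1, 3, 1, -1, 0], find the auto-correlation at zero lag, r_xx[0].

The auto-correlation at zero lag r_xx[0] equals the signal energy.
r_xx[0] = sum of x[n]^2 = (-1)^2 + 3^2 + 1^2 + (-1)^2 + 0^2
= 1 + 9 + 1 + 1 + 0 = 12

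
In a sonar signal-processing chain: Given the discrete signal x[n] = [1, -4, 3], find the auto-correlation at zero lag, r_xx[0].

The auto-correlation at zero lag r_xx[0] equals the signal energy.
r_xx[0] = sum of x[n]^2 = 1^2 + (-4)^2 + 3^2
= 1 + 16 + 9 = 26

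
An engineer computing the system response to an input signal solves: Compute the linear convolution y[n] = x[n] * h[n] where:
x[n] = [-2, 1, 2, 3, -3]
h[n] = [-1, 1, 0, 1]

y[n] = sum_k x[k]*h[n-k]. Output length = len(x) + len(h) - 1 = 5 + 4 - 1 = 8.
y[0] = -2*-1 = 2
y[1] = 1*-1 + -2*1 = -3
y[2] = 2*-1 + 1*1 + -2*0 = -1
y[3] = 3*-1 + 2*1 + 1*0 + -2*1 = -3
y[4] = -3*-1 + 3*1 + 2*0 + 1*1 = 7
y[5] = -3*1 + 3*0 + 2*1 = -1
y[6] = -3*0 + 3*1 = 3
y[7] = -3*1 = -3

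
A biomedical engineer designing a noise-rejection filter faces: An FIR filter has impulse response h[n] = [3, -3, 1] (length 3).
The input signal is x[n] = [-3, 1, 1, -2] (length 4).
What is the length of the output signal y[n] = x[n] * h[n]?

For linear convolution, the output length is:
len(y) = len(x) + len(h) - 1 = 4 + 3 - 1 = 6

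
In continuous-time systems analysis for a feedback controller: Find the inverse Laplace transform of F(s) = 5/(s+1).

Standard pair: k/(s+a) <-> k*e^(-at)*u(t)
With k=5, a=1: f(t) = 5*e^(-t)*u(t)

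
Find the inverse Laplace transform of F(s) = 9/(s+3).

Standard pair: k/(s+a) <-> k*e^(-at)*u(t)
With k=9, a=3: f(t) = 9*e^(-3t)*u(t)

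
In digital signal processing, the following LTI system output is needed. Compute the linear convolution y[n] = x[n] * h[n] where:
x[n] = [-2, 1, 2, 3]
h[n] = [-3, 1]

y[n] = sum_k x[k]*h[n-k]. Output length = len(x) + len(h) - 1 = 4 + 2 - 1 = 5.
y[0] = -2*-3 = 6
y[1] = 1*-3 + -2*1 = -5
y[2] = 2*-3 + 1*1 = -5
y[3] = 3*-3 + 2*1 = -7
y[4] = 3*1 = 3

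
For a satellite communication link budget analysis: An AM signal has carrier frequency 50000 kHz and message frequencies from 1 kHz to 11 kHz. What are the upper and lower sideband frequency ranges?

Upper sideband (USB) = fc + [fm_low, fm_high] = 50000 + [1, 11] = [50001, 50011] kHz
Lower sideband (LSB) = fc - [fm_high, fm_low] = 50000 - [11, 1] = [49989, 49999] kHz
Total occupied spectrum: 49989 kHz to 50011 kHz (plus carrier at 50000 kHz)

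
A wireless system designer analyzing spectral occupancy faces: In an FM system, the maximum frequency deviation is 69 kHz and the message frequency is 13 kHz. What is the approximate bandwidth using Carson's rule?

Carson's rule: BW = 2*(delta_f + f_m)
= 2*(69 + 13) kHz = 164 kHz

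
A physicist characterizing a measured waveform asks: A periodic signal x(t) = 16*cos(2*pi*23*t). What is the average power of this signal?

Average power of A*cos(wt) is A^2/2.
P = 16^2 / 2 = 256/2 = 128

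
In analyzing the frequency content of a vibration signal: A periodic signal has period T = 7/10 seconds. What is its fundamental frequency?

The fundamental frequency is the reciprocal of the period.
f = 1/T = 1/(7/10) = 10/7 Hz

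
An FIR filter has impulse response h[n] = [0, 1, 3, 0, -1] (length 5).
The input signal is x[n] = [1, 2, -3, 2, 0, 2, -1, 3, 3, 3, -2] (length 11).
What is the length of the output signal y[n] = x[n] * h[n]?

For linear convolution, the output length is:
len(y) = len(x) + len(h) - 1 = 11 + 5 - 1 = 15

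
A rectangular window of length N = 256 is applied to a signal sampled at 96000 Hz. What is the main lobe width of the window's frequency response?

For a rectangular window of length N,
the main lobe width in frequency is 2*f_s/N.
= 2*96000/256 = 750 Hz
This determines the minimum frequency separation for resolving two sinusoids.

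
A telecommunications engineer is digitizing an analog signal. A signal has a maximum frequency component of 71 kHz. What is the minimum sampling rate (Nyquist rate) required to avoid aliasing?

By the Nyquist-Shannon sampling theorem,
the minimum sampling rate (Nyquist rate) must be at least 2 * f_max.
Nyquist rate = 2 * 71 kHz = 142 kHz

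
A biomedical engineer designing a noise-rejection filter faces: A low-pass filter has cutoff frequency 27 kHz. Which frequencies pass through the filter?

A low-pass filter passes all frequencies below the cutoff frequency 27 kHz and attenuates higher frequencies.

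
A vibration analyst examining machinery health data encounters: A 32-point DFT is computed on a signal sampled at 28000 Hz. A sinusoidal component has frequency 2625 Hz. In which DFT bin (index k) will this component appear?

DFT frequency resolution = f_s/N = 28000/32 = 875 Hz
Bin index k = f_signal / resolution = 2625 / 875 = 3
The signal frequency 2625 Hz falls in DFT bin k = 3.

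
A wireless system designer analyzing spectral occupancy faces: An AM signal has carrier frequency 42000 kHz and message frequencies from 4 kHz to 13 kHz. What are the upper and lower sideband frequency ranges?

Upper sideband (USB) = fc + [fm_low, fm_high] = 42000 + [4, 13] = [42004, 42013] kHz
Lower sideband (LSB) = fc - [fm_high, fm_low] = 42000 - [13, 4] = [41987, 41996] kHz
Total occupied spectrum: 41987 kHz to 42013 kHz (plus carrier at 42000 kHz)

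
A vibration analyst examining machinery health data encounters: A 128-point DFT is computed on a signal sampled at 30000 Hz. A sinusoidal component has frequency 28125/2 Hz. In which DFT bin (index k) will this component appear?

DFT frequency resolution = f_s/N = 30000/128 = 1875/8 Hz
Bin index k = f_signal / resolution = 28125/2 / 1875/8 = 60
The signal frequency 28125/2 Hz falls in DFT bin k = 60.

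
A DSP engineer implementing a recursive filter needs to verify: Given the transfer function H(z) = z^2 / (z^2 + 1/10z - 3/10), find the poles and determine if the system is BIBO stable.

Poles are roots of the denominator: z^2 + 1/10z - 3/10 = 0.
Quadratic formula: z = [-(1/10) +/- sqrt((1/10)^2 - 4*(-3/10))] / 2
Discriminant = 1/100 + 6/5 = 121/100; sqrt = 11/10.
z = (-1/10 +/- 11/10) / 2 => z = 1/2 or z = -3/5.
|p1| = 3/5, |p2| = 1/2.
For BIBO stability, all poles must lie inside the unit circle (|p| < 1).
System is STABLE since both |p| < 1.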